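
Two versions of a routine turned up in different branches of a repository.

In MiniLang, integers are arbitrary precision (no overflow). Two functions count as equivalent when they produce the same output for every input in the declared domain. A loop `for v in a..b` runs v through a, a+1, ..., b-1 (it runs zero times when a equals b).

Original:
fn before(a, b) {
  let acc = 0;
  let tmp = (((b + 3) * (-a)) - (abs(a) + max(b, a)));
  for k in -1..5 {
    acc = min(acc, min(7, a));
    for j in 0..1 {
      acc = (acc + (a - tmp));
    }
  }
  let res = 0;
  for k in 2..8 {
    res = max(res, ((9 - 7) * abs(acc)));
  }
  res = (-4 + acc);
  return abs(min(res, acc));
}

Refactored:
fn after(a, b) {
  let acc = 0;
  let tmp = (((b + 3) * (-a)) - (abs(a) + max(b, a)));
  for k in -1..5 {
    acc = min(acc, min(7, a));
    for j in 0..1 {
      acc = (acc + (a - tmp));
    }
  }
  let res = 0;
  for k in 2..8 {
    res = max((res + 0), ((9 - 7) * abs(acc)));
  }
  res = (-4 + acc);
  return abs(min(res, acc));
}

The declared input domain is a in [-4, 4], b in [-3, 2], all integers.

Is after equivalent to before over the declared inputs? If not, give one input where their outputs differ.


Differences: constant usage differs; also arithmetic usage differs — yet all 54 inputs agree.
verdict: equivalent


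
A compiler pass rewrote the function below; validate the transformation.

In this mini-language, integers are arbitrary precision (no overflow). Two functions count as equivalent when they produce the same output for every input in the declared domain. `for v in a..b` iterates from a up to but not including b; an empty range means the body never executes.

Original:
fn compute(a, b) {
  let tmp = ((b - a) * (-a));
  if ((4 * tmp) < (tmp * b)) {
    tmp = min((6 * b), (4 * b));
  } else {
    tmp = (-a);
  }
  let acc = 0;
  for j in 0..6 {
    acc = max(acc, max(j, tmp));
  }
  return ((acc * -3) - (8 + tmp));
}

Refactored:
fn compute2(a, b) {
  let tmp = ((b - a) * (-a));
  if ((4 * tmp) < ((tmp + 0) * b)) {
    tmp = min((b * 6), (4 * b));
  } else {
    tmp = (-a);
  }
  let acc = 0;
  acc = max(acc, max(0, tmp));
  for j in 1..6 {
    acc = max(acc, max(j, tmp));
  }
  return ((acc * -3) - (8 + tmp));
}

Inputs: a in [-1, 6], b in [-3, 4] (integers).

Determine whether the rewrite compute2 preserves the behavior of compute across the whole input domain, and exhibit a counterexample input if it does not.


The two versions differ — the changes include min/max/abs usage differs; and loop structure differs; and constant usage differs; and statement counts differ; and arithmetic usage differs.
One worked example (a=-1, b=-1) — compute: tmp becomes 0; next ((4 * tmp) < (tmp * b)) evaluates to false; next tmp becomes 1; next acc becomes 0; next at j=0:; next acc becomes 1; next at j=1:; next acc becomes 1; next at j=2:; next acc becomes 2; next at j=3:; next acc becomes 3; next at j=4:; next acc becomes 4; next at j=5:; next acc becomes 5; next final value -24; compute2: tmp becomes 0; next ((4 * tmp) < ((tmp + 0) * b)) evaluates to false; next tmp becomes 1; next acc becomes 0; next acc becomes 1; next at j=1:; next acc becomes 1; next at j=2:; next acc becomes 2; next at j=3:; next acc becomes 3; next at j=4:; next acc becomes 4; next at j=5:; next acc becomes 5; next final value -24; agreement on -24.
Sweeping the whole domain (64 inputs) finds no disagreement.
verdict: equivalent


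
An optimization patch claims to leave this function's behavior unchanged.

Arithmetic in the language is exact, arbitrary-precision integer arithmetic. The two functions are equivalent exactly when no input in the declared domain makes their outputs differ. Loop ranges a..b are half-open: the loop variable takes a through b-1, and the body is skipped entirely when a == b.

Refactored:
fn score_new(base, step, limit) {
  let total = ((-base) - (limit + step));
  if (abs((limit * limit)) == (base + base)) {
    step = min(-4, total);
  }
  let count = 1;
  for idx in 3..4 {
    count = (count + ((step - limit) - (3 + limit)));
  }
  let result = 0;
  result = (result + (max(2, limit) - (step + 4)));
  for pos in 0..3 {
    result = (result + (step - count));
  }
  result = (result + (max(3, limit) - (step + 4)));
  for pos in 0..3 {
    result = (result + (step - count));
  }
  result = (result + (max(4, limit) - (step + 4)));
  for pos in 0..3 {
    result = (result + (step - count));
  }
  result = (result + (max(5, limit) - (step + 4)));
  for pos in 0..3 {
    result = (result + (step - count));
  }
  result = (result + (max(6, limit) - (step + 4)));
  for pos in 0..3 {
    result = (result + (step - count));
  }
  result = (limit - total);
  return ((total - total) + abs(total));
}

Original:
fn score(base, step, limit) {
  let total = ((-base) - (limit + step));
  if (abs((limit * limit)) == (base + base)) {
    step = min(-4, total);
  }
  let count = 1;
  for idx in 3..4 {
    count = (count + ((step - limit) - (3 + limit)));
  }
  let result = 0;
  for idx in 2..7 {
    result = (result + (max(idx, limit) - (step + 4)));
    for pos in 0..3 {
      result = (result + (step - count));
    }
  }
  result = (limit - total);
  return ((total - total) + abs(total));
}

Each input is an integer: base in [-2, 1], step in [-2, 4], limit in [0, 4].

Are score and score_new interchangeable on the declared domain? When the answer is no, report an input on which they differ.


Changes here: loop structure differs, and constant usage differs, and arithmetic usage differs, and min/max/abs usage differs, and statement counts differ; the full 140-point sweep finds no disagreement.
verdict: equivalent


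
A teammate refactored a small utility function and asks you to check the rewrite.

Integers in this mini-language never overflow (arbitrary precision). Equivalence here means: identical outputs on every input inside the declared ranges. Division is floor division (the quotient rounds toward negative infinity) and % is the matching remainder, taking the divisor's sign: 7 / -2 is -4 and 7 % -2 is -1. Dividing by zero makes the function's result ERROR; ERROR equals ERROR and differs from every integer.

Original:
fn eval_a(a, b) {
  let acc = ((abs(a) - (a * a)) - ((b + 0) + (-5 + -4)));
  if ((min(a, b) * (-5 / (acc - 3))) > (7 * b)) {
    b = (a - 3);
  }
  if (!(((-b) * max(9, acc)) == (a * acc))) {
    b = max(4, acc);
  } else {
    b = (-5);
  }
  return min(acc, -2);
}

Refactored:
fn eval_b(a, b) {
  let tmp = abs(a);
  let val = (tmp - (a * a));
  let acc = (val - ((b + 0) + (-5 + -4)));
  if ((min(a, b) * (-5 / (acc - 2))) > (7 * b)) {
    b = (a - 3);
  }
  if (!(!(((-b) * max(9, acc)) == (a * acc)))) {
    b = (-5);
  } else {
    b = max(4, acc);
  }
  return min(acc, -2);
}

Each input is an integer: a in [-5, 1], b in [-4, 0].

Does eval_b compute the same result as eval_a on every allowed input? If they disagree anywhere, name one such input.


Evaluate both at a=-3, b=0.
eval_a: acc becomes 3; next hits division by zero so the output is ERROR
eval_b: tmp becomes 3; next val becomes -6; next acc becomes 3; next ((min(a, b) * (-5 / (acc - 2))) > (7 * b)) evaluates to true; next b becomes -6; next (!(!(((-b) * max(9, acc)) == (a * acc)))) evaluates to false; next b becomes 4; next final value -2
ERROR != -2, so the rewrite changes behavior.
verdict: not equivalent; witness: a=-3, b=0


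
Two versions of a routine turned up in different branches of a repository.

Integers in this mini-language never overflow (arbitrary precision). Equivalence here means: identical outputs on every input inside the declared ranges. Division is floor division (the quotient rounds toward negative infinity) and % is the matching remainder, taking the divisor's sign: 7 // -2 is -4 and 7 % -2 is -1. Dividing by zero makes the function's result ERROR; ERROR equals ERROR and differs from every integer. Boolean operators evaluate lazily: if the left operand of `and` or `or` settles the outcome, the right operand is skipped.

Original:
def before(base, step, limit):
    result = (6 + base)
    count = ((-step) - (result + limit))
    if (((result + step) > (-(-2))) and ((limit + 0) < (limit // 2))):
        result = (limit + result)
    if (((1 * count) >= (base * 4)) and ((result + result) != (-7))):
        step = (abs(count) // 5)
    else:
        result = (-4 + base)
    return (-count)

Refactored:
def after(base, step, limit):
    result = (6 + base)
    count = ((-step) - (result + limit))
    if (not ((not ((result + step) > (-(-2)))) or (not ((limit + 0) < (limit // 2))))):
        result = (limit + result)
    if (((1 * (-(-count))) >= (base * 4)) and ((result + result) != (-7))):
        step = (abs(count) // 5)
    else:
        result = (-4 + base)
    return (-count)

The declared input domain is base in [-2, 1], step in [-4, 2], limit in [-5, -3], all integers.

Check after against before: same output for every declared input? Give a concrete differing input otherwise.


Equivalent — the differences include boolean connective usage differs, yet no declared input distinguishes the two.
One worked example (base=0, step=1, limit=-5) — before: result := 6 | count := -2 | (((result + step) > (-(-2))) and ((limit + 0) < (limit // 2))): true | result := 1 | (((1 * count) >= (base * 4)) and ((result + result) != (-7))): false | result := -4 | result 2; after: result := 6 | count := -2 | (not ((not ((result + step) > (-(-2)))) or (not ((limit + 0) < (limit // 2))))): true | result := 1 | (((1 * (-(-count))) >= (base * 4)) and ((result + result) != (-7))): false | result := -4 | result 2; agreement on 2.
Checked all 84 inputs in the declared domain: the outputs agree on every one.
verdict: equivalent


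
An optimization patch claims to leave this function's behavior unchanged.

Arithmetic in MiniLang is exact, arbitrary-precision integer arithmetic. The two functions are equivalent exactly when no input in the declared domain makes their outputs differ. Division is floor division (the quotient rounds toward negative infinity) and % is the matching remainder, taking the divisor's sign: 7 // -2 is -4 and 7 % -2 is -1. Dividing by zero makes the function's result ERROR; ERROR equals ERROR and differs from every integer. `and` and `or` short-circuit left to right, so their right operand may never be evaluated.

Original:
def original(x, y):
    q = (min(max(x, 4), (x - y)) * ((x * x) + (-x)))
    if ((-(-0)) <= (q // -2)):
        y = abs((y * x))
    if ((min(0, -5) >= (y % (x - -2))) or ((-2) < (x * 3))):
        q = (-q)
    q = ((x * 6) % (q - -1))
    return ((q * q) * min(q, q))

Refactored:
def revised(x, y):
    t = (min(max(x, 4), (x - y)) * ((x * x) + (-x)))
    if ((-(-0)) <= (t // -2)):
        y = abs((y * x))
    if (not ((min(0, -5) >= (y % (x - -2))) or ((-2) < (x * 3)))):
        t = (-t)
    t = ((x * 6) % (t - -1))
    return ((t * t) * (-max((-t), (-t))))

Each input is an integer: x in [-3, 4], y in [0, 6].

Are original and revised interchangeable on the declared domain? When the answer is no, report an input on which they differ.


Evaluate both at x=-3, y=0.
original: q=-36, then ((-(-0)) <= (q // -2)) is true, then y=0, then ((min(0, -5) >= (y % (x - -2))) or ((-2) < (x * 3))) is false, then q=-18, then returns -5832
revised: t=-36, then ((-(-0)) <= (t // -2)) is true, then y=0, then (not ((min(0, -5) >= (y % (x - -2))) or ((-2) < (x * 3)))) is true, then t=36, then t=19, then returns 6859
-5832 != 6859, so the rewrite changes behavior.
verdict: not equivalent; witness: x=-3, y=0


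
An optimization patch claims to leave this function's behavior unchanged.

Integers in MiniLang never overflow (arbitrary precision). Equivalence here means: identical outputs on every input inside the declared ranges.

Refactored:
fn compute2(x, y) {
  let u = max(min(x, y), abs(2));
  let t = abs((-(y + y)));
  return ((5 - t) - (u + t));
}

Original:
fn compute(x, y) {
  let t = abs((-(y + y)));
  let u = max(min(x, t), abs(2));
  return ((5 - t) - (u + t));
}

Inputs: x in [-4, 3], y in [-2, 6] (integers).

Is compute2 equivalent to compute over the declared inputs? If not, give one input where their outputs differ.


At x=3, y=-2: compute gives -6, compute2 gives -5.
verdict: not equivalent; witness: x=3, y=-2


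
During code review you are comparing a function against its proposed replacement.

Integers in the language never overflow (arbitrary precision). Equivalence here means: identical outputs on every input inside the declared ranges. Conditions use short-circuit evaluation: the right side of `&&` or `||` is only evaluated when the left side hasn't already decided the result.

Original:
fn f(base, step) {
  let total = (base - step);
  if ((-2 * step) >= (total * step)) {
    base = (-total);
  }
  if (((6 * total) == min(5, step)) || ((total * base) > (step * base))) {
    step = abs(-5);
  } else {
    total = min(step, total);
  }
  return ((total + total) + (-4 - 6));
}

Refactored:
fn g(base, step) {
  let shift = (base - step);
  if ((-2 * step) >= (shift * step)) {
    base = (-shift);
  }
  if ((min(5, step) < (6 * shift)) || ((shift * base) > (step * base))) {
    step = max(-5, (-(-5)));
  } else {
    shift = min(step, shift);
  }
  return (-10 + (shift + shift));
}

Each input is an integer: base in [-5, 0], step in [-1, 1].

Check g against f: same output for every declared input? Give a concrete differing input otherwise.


Take base=-1, step=-1.
f: total := 0 | ((-2 * step) >= (total * step)): true | base := 0 | (((6 * total) == min(5, step)) || ((total * base) > (step * base))): false | total := -1 | result -12
g: shift := 0 | ((-2 * step) >= (shift * step)): true | base := 0 | ((min(5, step) < (6 * shift)) || ((shift * base) > (step * base))): true | step := 5 | result -10
-12 and -10 differ, so these are not the same function on this domain.
verdict: not equivalent; witness: base=-1, step=-1


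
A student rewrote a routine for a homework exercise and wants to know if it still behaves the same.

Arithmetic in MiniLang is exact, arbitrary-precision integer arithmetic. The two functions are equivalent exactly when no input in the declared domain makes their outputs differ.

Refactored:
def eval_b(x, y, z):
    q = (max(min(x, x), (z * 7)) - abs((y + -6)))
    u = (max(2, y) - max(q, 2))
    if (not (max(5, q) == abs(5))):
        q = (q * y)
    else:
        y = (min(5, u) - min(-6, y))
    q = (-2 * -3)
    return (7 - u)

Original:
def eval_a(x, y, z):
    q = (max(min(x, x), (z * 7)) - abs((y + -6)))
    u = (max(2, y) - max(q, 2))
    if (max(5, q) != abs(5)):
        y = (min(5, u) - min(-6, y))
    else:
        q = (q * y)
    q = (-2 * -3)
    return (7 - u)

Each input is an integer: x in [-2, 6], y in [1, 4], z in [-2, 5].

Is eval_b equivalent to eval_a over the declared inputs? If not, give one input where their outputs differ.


Equivalent. The edit looks behavioral (`(max(5, q) != abs(5))` became `(max(5, q) == abs(5))`), but over these ranges it never changes the outcome.
Across all 288 domain points the two functions coincide.
Tracing x=-2, y=2, z=3: eval_a: q=17, then u=-15, then (max(5, q) != abs(5)) is true, then y=-9, then q=6, then returns 22 | eval_b: q=17, then u=-15, then (not (max(5, q) == abs(5))) is true, then q=34, then q=6, then returns 22 — matching result 22.
verdict: equivalent


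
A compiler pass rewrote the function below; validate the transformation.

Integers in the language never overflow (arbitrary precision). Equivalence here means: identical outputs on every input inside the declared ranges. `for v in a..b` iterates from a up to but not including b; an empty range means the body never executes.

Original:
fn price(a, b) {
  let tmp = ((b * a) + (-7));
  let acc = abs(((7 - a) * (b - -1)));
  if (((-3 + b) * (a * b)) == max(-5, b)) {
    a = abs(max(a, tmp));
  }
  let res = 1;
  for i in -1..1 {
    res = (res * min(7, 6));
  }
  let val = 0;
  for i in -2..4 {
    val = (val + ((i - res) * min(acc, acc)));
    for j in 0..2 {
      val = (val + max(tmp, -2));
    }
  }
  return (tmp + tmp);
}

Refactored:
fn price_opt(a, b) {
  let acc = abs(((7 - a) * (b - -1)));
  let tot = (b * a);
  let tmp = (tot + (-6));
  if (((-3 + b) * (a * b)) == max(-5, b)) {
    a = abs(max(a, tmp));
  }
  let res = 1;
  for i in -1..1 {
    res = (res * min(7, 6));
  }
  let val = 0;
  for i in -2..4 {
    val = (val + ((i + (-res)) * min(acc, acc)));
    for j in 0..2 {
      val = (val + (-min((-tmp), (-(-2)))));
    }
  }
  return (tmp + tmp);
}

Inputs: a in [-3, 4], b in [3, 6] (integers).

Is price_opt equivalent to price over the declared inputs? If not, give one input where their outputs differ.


These are not equivalent — on a=-3, b=3 the outputs split (-32 vs -30).
price: tmp=-16, then acc=40, then (((-3 + b) * (a * b)) == max(-5, b)) is false, then res=1, then (i=-1), then res=6, then (i=0), then res=36, then val=0, then (i=-2), then val=-1520, then (j=0), then val=-1522, then (j=1), then val=-1524, then (i=-1), then val=-3004, then (j=0), then val=-3006, then (j=1), then val=-3008, then (i=0), then val=-4448, then (j=0), then val=-4450, then (j=1), then val=-4452, then (i=1), then val=-5852, then (j=0), then val=-5854, then (j=1), then val=-5856, then (i=2), then val=-7216, then (j=0), then val=-7218, then (j=1), then val=-7220, then (i=3), then val=-8540, then (j=0), then val=-8542, then (j=1), then val=-8544, then returns -32
price_opt: acc=40, then tot=-9, then tmp=-15, then (((-3 + b) * (a * b)) == max(-5, b)) is false, then res=1, then (i=-1), then res=6, then (i=0), then res=36, then val=0, then (i=-2), then val=-1520, then (j=0), then val=-1522, then (j=1), then val=-1524, then (i=-1), then val=-3004, then (j=0), then val=-3006, then (j=1), then val=-3008, then (i=0), then val=-4448, then (j=0), then val=-4450, then (j=1), then val=-4452, then (i=1), then val=-5852, then (j=0), then val=-5854, then (j=1), then val=-5856, then (i=2), then val=-7216, then (j=0), then val=-7218, then (j=1), then val=-7220, then (i=3), then val=-8540, then (j=0), then val=-8542, then (j=1), then val=-8544, then returns -30
verdict: not equivalent; witness: a=-3, b=3


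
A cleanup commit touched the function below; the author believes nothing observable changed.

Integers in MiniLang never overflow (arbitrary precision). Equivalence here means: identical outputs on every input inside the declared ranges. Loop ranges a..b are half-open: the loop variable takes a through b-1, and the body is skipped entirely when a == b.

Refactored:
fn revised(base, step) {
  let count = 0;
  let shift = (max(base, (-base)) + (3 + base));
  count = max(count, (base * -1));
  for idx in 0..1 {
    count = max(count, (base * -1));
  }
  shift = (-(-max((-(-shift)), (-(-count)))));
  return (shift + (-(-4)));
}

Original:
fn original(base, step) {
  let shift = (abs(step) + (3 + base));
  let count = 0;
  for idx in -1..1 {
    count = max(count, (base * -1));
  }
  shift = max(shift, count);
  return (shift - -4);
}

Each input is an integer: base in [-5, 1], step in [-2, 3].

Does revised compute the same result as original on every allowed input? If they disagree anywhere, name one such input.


Not equivalent: base=-2, step=-1 separates them (6 vs 7).
original: shift = 2; count = 0; [idx=-1]; count = 2; [idx=0]; count = 2; shift = 2; return 6
revised: count = 0; shift = 3; count = 2; [idx=0]; count = 2; shift = 3; return 7
verdict: not equivalent; witness: base=-2, step=-1


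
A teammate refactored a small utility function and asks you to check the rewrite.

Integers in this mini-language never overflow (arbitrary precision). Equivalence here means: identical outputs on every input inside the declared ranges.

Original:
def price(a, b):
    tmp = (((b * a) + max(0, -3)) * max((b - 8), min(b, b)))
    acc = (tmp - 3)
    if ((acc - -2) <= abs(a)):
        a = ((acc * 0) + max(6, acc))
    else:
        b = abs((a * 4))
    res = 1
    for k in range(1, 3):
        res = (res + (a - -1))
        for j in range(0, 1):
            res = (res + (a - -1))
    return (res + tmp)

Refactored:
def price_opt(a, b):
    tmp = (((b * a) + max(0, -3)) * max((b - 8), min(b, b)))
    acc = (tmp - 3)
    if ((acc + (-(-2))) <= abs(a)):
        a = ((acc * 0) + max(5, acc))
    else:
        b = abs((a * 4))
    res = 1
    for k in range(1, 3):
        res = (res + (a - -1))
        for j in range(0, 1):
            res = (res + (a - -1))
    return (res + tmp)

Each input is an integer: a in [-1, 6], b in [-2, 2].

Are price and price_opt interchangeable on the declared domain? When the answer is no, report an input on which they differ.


Consider the input a=-1, b=-2.
price: tmp=-4, then acc=-7, then ((acc - -2) <= abs(a)) is true, then a=6, then res=1, then (k=1), then res=8, then (j=0), then res=15, then (k=2), then res=22, then (j=0), then res=29, then returns 25
price_opt: tmp=-4, then acc=-7, then ((acc + (-(-2))) <= abs(a)) is true, then a=5, then res=1, then (k=1), then res=7, then (j=0), then res=13, then (k=2), then res=19, then (j=0), then res=25, then returns 21
25 against 21: the behavior changed.
verdict: not equivalent; witness: a=-1, b=-2


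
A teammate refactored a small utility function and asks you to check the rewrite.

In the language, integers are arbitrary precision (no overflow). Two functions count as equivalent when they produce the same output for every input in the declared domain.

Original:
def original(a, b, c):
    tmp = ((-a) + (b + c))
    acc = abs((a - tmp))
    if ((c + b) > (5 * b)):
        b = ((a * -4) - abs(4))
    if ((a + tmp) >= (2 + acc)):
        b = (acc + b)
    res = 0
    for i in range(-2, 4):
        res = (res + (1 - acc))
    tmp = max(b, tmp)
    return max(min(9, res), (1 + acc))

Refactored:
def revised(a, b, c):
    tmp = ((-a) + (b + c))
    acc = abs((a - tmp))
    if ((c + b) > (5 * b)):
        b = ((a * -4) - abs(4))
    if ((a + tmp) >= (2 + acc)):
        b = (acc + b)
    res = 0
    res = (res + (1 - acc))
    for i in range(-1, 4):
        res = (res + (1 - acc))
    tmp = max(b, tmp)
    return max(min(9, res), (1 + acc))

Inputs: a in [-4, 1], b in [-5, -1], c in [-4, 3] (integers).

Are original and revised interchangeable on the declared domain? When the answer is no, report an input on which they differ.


Behavior is preserved: although statement counts differ; and loop structure differs; and arithmetic usage differs; and constant usage differs, the outputs never diverge.
As a probe, take a=1, b=-4, c=0: original runs tmp becomes -5; next acc becomes 6; next ((c + b) > (5 * b)) evaluates to true; next b becomes -8; next ((a + tmp) >= (2 + acc)) evaluates to false; next res becomes 0; next at i=-2:; next res becomes -5; next at i=-1:; next res becomes -10; next at i=0:; next res becomes -15; next at i=1:; next res becomes -20; next at i=2:; next res becomes -25; next at i=3:; next res becomes -30; next tmp becomes -5; next final value 7; revised runs tmp becomes -5; next acc becomes 6; next ((c + b) > (5 * b)) evaluates to true; next b becomes -8; next ((a + tmp) >= (2 + acc)) evaluates to false; next res becomes 0; next res becomes -5; next at i=-1:; next res becomes -10; next at i=0:; next res becomes -15; next at i=1:; next res becomes -20; next at i=2:; next res becomes -25; next at i=3:; next res becomes -30; next tmp becomes -5; next final value 7; both end at 7.
Every one of the 240 inputs gives matching results.
verdict: equivalent


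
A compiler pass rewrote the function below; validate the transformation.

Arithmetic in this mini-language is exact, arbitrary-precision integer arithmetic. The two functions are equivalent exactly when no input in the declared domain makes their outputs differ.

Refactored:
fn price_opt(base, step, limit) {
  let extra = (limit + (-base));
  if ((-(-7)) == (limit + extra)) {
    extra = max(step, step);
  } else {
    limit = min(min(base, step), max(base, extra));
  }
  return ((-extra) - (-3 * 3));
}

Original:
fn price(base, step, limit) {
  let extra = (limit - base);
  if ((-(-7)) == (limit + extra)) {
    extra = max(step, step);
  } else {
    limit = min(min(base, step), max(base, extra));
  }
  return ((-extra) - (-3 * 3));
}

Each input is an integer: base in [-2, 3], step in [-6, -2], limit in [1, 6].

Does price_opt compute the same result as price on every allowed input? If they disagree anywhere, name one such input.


Comparing the listings, the differences include: arithmetic usage differs.
Tracing base=2, step=-4, limit=2: price: extra=0, then ((-(-7)) == (limit + extra)) is false, then limit=-4, then returns 9 | price_opt: extra=0, then ((-(-7)) == (limit + extra)) is false, then limit=-4, then returns 9 — matching result 9.
Every one of the 180 inputs gives matching results.
verdict: equivalent


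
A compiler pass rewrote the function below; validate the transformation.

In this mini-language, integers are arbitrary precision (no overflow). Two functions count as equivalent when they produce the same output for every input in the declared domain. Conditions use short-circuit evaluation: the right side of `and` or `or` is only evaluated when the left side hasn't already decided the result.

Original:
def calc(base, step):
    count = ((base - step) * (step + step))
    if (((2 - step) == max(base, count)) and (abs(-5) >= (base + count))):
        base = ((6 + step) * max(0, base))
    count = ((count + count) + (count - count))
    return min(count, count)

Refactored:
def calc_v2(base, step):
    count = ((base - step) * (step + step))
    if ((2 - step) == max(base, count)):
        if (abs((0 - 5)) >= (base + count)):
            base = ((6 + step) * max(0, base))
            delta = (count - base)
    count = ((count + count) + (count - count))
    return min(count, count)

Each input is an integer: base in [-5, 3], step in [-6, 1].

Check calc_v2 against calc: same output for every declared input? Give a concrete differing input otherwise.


Side by side, the visible changes include: local variable names differ; branching structure differs; arithmetic usage differs; statement counts differ; constant usage differs; boolean connective usage differs.
Tracing base=2, step=-3: calc: count := -30 | (((2 - step) == max(base, count)) and (abs(-5) >= (base + count))): false | count := -60 | result -60 | calc_v2: count := -30 | ((2 - step) == max(base, count)): false | count := -60 | result -60 — matching result -60.
Checked all 72 inputs in the declared domain: the outputs agree on every one.
verdict: equivalent


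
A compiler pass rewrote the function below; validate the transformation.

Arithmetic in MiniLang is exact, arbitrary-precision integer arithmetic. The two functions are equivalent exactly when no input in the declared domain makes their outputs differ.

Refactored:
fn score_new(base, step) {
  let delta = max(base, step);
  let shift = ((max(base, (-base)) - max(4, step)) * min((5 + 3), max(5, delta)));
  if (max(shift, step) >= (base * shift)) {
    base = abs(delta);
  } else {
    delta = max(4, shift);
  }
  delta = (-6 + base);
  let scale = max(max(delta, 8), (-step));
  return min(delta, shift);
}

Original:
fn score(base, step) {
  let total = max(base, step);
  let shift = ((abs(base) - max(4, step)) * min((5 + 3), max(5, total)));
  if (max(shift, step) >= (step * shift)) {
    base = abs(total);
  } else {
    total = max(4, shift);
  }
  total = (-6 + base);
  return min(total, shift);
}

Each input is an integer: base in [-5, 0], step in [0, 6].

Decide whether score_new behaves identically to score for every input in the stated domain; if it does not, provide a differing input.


There is a counterexample at base=-5, step=2: -11 on one side, -4 on the other.
score: total := 2 | shift := 5 | (max(shift, step) >= (step * shift)): false | total := 5 | total := -11 | result -11
score_new: delta := 2 | shift := 5 | (max(shift, step) >= (base * shift)): true | base := 2 | delta := -4 | scale := 8 | result -4
verdict: not equivalent; witness: base=-5, step=2


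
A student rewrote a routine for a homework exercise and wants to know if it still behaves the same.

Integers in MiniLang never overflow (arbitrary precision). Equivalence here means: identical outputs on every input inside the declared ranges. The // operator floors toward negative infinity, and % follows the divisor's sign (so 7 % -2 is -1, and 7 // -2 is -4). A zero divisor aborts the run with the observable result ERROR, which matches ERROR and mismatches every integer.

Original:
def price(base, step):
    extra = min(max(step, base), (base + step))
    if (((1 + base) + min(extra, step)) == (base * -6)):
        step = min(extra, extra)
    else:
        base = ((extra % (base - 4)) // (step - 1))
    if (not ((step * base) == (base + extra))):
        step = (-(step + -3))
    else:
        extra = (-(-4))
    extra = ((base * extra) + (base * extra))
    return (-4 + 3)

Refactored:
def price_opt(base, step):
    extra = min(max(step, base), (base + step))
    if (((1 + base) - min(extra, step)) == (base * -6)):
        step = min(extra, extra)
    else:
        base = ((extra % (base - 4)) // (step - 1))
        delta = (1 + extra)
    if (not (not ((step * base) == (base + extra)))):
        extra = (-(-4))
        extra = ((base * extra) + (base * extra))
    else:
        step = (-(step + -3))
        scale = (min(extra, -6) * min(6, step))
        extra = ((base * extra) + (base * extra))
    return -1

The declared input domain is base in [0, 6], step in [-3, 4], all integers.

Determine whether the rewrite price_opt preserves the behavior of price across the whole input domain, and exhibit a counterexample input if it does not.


The rewrite breaks on base=0, step=1, where the results are ERROR and -1.
price: extra=1, then (((1 + base) + min(extra, step)) == (base * -6)) is false, then a zero divisor aborts: ERROR
price_opt: extra=1, then (((1 + base) - min(extra, step)) == (base * -6)) is true, then step=1, then (not (not ((step * base) == (base + extra)))) is false, then step=2, then scale=-12, then extra=0, then returns -1
verdict: not equivalent; witness: base=0, step=1


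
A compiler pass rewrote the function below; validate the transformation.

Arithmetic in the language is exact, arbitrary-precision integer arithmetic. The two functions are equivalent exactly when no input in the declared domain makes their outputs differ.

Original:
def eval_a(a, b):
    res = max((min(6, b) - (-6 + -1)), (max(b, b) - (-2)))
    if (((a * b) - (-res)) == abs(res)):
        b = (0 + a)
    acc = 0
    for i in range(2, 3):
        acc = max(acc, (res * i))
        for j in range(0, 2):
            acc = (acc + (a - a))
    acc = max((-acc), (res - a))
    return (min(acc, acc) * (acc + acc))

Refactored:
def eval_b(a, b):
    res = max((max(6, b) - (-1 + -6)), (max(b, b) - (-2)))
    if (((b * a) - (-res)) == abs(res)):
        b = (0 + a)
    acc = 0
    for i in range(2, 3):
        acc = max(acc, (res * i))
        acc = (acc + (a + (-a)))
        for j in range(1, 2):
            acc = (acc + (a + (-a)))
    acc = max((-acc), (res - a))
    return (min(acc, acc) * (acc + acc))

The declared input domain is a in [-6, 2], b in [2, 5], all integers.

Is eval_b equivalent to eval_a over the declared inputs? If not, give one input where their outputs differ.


Try a=-6, b=2.
eval_a: res = 9; (((a * b) - (-res)) == abs(res)) -> false; acc = 0; [i=2]; acc = 18; [j=0]; acc = 18; [j=1]; acc = 18; acc = 15; return 450
eval_b: res = 13; (((b * a) - (-res)) == abs(res)) -> false; acc = 0; [i=2]; acc = 26; acc = 26; [j=1]; acc = 26; acc = 19; return 722
450 != 722, so the rewrite changes behavior.
verdict: not equivalent; witness: a=-6, b=2


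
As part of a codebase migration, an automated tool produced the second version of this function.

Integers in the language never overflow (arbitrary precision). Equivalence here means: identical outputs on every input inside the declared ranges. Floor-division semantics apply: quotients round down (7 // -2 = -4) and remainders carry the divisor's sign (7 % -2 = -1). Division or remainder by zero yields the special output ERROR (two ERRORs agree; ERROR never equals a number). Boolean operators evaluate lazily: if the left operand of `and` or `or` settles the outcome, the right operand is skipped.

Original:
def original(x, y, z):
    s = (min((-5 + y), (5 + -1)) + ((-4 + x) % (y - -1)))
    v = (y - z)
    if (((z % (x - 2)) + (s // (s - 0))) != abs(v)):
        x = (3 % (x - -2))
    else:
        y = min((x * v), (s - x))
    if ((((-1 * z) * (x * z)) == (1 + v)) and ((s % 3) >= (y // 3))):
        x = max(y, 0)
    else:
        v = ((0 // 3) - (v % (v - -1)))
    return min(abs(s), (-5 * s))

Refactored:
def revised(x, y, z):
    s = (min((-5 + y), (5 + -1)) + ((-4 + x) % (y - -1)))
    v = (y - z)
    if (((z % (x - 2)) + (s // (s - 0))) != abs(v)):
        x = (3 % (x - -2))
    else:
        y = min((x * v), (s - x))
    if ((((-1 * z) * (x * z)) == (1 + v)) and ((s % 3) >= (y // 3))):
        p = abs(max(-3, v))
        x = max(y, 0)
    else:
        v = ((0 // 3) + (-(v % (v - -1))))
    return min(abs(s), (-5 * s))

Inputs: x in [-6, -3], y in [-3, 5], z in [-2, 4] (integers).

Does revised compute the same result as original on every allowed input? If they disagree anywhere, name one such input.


The two versions differ — the changes include statement counts differ, plus constant usage differs, plus local variable names differ, plus arithmetic usage differs, plus min/max/abs usage differs.
One worked example (x=-6, y=2, z=3) — original: s = -1; v = -1; (((z % (x - 2)) + (s // (s - 0))) != abs(v)) -> true; x = -1; ((((-1 * z) * (x * z)) == (1 + v)) and ((s % 3) >= (y // 3))) -> false; division by zero -> ERROR; revised: s = -1; v = -1; (((z % (x - 2)) + (s // (s - 0))) != abs(v)) -> true; x = -1; ((((-1 * z) * (x * z)) == (1 + v)) and ((s % 3) >= (y // 3))) -> false; division by zero -> ERROR; agreement on ERROR.
An exhaustive pass over the 252 declared inputs shows identical outputs.
verdict: equivalent


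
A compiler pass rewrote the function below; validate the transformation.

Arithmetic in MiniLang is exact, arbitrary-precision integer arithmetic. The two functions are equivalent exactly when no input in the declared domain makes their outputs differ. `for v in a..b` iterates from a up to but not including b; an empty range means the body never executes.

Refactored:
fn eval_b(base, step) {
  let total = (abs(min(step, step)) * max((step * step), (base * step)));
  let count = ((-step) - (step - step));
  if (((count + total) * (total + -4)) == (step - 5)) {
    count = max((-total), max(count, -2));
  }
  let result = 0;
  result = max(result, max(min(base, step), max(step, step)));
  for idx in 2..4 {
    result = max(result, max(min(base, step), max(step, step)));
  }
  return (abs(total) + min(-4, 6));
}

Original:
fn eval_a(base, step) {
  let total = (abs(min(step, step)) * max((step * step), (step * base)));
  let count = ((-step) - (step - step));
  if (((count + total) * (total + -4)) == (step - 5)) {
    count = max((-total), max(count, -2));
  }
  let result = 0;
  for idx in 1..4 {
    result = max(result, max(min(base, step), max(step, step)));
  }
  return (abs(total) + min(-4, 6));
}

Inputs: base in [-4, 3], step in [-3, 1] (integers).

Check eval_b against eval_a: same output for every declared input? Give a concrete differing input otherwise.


Changes here: min/max/abs usage differs; and statement counts differ; and loop structure differs; the full 40-point sweep finds no disagreement.
verdict: equivalent


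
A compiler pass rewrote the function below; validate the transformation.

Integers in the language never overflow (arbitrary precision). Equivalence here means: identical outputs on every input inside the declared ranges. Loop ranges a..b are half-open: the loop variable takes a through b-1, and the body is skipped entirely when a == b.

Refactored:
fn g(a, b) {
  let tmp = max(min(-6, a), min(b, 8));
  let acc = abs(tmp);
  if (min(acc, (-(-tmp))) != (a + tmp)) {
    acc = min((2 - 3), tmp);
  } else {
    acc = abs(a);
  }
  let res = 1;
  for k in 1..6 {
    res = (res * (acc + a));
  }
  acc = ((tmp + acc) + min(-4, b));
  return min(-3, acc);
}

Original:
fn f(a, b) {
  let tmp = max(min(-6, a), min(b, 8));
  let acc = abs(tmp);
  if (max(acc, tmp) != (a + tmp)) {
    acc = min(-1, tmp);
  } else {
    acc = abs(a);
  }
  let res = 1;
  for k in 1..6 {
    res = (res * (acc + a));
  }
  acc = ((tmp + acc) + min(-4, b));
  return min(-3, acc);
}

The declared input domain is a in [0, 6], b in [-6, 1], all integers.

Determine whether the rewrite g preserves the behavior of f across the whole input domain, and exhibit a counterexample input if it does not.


Input a=0, b=-6: -18 from f versus -12 from g.
verdict: not equivalent; witness: a=0, b=-6


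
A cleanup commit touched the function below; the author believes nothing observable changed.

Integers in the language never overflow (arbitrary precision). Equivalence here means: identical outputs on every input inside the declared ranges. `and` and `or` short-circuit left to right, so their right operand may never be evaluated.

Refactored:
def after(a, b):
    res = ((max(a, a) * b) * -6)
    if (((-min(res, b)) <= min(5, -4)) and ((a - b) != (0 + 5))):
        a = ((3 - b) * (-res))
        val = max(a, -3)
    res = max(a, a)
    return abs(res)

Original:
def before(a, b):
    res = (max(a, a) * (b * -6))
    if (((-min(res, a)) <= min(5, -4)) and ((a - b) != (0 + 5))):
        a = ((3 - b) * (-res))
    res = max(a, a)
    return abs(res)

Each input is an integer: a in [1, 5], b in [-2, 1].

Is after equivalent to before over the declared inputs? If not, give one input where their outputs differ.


At a=4, b=-2: before gives 240, after gives 4.
verdict: not equivalent; witness: a=4, b=-2


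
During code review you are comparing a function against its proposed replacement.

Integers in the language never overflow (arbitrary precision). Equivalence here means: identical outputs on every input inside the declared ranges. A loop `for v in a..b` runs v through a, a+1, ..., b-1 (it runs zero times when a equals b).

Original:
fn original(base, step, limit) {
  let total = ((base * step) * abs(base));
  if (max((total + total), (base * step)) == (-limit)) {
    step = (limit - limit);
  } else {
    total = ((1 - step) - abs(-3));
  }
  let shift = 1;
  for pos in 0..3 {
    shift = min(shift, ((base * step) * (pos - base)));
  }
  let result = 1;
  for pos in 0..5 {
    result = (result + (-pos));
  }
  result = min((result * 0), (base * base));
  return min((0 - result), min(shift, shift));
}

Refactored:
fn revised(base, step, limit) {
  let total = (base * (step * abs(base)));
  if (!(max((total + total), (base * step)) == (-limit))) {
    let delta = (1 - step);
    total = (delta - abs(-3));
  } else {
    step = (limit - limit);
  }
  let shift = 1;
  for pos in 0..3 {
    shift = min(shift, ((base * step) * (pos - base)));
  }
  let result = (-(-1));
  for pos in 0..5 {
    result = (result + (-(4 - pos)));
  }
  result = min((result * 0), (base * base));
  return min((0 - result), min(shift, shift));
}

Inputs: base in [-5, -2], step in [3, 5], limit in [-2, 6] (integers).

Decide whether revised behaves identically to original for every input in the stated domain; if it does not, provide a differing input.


Comparing the listings, the differences include: statement counts differ; and constant usage differs; and local variable names differ; and arithmetic usage differs; and boolean connective usage differs.
One worked example (base=-4, step=5, limit=5) — original: total = -80; (max((total + total), (base * step)) == (-limit)) -> false; total = -7; shift = 1; [pos=0]; shift = -80; [pos=1]; shift = -100; [pos=2]; shift = -120; result = 1; [pos=0]; result = 1; [pos=1]; result = 0; [pos=2]; result = -2; [pos=3]; result = -5; [pos=4]; result = -9; result = 0; return -120; revised: total = -80; (!(max((total + total), (base * step)) == (-limit))) -> true; delta = -4; total = -7; shift = 1; [pos=0]; shift = -80; [pos=1]; shift = -100; [pos=2]; shift = -120; result = 1; [pos=0]; result = -3; [pos=1]; result = -6; [pos=2]; result = -8; [pos=3]; result = -9; [pos=4]; result = -9; result = 0; return -120; agreement on -120.
Checked all 108 inputs in the declared domain: the outputs agree on every one.
verdict: equivalent
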